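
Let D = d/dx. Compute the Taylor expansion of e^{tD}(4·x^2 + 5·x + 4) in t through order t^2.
4 t^{2} + t \left(8 x + 5\right) + 4 x^{2} + 5 x + 4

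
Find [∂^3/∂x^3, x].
3\frac{d^{2}}{dx^{2}}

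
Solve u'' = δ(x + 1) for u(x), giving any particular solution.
\frac{|x + 1|}{2}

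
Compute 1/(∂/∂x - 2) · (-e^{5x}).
- \frac{e^{5 x}}{3}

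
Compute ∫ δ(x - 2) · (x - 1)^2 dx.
1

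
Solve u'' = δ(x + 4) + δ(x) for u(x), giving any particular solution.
\frac{|x + 4|}{2} + \frac{|x|}{2}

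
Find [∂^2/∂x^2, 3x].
6\frac{d}{dx}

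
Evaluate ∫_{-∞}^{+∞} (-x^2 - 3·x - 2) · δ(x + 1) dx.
0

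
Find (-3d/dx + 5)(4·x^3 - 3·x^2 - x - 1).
20 x^{3} - 51 x^{2} + 13 x - 2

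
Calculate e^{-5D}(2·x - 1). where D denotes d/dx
2 x - 11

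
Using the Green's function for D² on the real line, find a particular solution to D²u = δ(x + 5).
\frac{|x + 5|}{2}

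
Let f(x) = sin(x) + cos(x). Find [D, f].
- \sin{\left(x \right)} + \cos{\left(x \right)}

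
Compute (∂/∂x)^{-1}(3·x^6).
\frac{3 x^{7}}{7}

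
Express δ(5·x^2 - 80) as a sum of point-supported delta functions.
\frac{\delta(x - 4) + \delta(x + 4)}{40}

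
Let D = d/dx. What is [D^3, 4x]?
12D^{2}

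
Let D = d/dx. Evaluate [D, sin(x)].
\cos{\left(x \right)}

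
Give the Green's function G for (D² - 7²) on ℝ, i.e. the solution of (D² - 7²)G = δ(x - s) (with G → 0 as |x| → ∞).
-\frac{e^{-7|x-s|}}{14}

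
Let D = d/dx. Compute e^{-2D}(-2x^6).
- 2 x^{6} + 24 x^{5} - 120 x^{4} + 320 x^{3} - 480 x^{2} + 384 x - 128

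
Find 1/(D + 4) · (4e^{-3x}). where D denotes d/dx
4 e^{- 3 x}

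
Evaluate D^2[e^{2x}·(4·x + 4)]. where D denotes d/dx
16 \left(x + 2\right) e^{2 x}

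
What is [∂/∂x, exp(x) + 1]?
e^{x}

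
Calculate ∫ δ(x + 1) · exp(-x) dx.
e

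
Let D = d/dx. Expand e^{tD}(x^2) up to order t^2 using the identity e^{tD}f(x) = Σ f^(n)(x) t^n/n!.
t^{2} + 2 t x + x^{2}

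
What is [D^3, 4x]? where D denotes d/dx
12D^{2}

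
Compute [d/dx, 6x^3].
18 x^{2}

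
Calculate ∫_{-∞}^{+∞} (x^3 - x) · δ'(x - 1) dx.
-2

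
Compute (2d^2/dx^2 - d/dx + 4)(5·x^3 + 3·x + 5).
20 x^{3} - 15 x^{2} + 72 x + 17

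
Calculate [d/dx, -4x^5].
- 20 x^{4}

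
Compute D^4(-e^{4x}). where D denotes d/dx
- 256 e^{4 x}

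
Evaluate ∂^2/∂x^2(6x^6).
180 x^{4}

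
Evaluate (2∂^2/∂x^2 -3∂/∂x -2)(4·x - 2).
- 8 x - 8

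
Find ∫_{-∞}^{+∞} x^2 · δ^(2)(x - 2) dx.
2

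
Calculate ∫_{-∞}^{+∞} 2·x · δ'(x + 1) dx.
-2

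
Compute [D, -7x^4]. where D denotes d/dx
- 28 x^{3}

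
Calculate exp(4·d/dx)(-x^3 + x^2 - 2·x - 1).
- x^{3} - 11 x^{2} - 42 x - 57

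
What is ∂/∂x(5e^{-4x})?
- 20 e^{- 4 x}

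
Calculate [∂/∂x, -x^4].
- 4 x^{3}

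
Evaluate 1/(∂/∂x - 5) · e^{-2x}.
- \frac{e^{- 2 x}}{7}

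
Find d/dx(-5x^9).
- 45 x^{8}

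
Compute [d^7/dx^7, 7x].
49\frac{d^{6}}{dx^{6}}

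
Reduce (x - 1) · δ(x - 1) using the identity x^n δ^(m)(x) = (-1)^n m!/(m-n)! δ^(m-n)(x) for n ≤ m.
0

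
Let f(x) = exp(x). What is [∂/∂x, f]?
e^{x}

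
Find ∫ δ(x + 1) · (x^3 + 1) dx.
0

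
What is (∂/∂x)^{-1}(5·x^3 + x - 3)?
\frac{5 x^{4}}{4} + \frac{x^{2}}{2} - 3 x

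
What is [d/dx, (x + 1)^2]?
2 x + 2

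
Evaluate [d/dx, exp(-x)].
- e^{- x}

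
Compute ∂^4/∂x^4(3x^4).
72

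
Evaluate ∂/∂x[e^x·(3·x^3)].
3 x^{2} \left(x + 3\right) e^{x}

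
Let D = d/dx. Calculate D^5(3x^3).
0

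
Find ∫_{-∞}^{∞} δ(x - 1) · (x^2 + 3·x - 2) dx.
2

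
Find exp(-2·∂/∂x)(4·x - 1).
4 x - 9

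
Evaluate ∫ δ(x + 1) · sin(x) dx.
- \sin{\left(1 \right)}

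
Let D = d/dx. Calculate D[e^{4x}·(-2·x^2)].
4 x \left(- 2 x - 1\right) e^{4 x}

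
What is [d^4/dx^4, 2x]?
8\frac{d^{3}}{dx^{3}}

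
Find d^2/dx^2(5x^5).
100 x^{3}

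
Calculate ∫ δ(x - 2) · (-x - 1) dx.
-3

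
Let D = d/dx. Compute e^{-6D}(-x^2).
- x^{2} + 12 x - 36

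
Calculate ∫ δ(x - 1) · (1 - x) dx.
0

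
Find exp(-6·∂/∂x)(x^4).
x^{4} - 24 x^{3} + 216 x^{2} - 864 x + 1296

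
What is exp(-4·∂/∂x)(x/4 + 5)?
\frac{x}{4} + 4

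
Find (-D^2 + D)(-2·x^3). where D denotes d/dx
6 x \left(2 - x\right)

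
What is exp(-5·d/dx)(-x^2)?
- x^{2} + 10 x - 25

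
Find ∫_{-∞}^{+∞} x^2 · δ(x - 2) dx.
4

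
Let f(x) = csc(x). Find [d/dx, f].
- \cot{\left(x \right)} \csc{\left(x \right)}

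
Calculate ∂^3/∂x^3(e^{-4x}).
- 64 e^{- 4 x}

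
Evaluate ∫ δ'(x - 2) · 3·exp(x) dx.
- 3 e^{2}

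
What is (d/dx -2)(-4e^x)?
4 e^{x}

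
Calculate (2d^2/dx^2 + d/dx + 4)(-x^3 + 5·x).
- 4 x^{3} - 3 x^{2} + 8 x + 5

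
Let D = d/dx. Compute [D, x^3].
3 x^{2}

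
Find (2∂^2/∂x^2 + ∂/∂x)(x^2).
2 x + 4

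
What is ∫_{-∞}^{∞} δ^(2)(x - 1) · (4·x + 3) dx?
0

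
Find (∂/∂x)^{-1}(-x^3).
- \frac{x^{4}}{4}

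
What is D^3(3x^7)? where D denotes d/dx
630 x^{4}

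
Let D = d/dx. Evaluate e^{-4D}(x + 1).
x - 3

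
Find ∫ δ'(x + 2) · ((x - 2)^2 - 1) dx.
8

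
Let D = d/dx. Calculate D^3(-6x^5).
- 360 x^{2}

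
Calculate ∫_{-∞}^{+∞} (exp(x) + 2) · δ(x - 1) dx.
2 + e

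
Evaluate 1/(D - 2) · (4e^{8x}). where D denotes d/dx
\frac{2 e^{8 x}}{3}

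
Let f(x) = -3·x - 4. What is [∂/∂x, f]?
-3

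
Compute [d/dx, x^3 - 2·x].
3 x^{2} - 2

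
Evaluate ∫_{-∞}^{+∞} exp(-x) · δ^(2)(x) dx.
1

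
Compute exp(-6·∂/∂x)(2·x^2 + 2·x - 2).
2 x^{2} - 22 x + 58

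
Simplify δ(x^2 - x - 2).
\frac{\delta(x + 1) + \delta(x - 2)}{3}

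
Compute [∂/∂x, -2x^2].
- 4 x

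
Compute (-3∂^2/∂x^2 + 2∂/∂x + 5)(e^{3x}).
- 16 e^{3 x}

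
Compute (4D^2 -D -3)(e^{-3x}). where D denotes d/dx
36 e^{- 3 x}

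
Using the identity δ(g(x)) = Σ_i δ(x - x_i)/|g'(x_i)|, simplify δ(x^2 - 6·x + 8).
\frac{\delta(x - 4) + \delta(x - 2)}{2}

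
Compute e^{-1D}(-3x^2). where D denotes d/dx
- 3 x^{2} + 6 x - 3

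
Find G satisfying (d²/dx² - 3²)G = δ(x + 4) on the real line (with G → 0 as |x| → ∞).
-\frac{e^{-3|x + 4|}}{6}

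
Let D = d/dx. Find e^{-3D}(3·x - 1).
3 x - 10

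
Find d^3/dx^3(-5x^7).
- 1050 x^{4}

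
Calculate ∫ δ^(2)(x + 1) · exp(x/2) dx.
\frac{1}{4 e^{\frac{1}{2}}}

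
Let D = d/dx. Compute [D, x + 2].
1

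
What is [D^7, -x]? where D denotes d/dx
-7D^{6}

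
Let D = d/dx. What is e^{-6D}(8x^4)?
8 x^{4} - 192 x^{3} + 1728 x^{2} - 6912 x + 10368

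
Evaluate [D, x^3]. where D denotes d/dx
3 x^{2}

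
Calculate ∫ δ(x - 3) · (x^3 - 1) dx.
26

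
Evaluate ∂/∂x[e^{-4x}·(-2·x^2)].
4 x \left(2 x - 1\right) e^{- 4 x}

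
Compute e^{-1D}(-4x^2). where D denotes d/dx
- 4 x^{2} + 8 x - 4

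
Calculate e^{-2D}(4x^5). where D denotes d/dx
4 x^{5} - 40 x^{4} + 160 x^{3} - 320 x^{2} + 320 x - 128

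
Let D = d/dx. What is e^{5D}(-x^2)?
- x^{2} - 10 x - 25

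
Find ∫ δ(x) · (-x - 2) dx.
-2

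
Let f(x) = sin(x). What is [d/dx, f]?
\cos{\left(x \right)}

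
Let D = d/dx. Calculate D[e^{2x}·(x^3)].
x^{2} \left(2 x + 3\right) e^{2 x}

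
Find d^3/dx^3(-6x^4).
- 144 x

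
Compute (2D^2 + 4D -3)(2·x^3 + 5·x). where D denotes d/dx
- 6 x^{3} + 24 x^{2} + 9 x + 20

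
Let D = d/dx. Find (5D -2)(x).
5 - 2 x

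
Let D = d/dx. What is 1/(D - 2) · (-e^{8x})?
- \frac{e^{8 x}}{6}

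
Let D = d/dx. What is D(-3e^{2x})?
- 6 e^{2 x}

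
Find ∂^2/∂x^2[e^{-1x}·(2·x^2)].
2 \left(x^{2} - 4 x + 2\right) e^{- x}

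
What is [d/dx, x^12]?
12 x^{11}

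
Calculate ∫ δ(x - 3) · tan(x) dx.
\tan{\left(3 \right)}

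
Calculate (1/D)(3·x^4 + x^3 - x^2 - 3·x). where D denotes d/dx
\frac{3 x^{5}}{5} + \frac{x^{4}}{4} - \frac{x^{3}}{3} - \frac{3 x^{2}}{2}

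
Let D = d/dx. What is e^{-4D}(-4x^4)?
- 4 x^{4} + 64 x^{3} - 384 x^{2} + 1024 x - 1024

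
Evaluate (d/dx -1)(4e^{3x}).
8 e^{3 x}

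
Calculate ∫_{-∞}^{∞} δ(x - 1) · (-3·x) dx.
-3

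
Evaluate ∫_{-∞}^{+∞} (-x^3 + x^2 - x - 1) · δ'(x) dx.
1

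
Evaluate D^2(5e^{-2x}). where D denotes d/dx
20 e^{- 2 x}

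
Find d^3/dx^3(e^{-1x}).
- e^{- x}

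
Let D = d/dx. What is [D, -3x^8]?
- 24 x^{7}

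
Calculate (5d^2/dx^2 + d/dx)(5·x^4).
20 x^{2} \left(x + 15\right)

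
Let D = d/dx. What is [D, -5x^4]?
- 20 x^{3}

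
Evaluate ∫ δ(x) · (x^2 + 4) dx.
4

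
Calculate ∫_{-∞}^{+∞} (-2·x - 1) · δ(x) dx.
-1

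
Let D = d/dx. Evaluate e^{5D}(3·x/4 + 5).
\frac{3 x}{4} + \frac{35}{4}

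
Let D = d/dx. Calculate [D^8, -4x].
-32D^{7}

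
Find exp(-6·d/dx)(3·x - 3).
3 x - 21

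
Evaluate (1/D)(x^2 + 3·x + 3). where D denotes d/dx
\frac{x^{3}}{3} + \frac{3 x^{2}}{2} + 3 x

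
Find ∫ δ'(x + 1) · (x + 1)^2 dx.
0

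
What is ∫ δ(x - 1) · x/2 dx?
\frac{1}{2}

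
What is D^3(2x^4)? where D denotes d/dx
48 x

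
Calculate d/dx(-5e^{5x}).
- 25 e^{5 x}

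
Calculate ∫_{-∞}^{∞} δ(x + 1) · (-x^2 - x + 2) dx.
2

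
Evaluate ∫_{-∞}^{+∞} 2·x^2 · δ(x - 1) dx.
2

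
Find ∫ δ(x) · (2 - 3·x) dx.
2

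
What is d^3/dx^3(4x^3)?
24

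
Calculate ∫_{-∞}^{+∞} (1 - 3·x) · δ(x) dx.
1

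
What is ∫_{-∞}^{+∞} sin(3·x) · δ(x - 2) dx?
\sin{\left(6 \right)}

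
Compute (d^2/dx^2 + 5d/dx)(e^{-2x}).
- 6 e^{- 2 x}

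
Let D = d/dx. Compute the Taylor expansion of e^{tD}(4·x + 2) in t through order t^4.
4 t + 4 x + 2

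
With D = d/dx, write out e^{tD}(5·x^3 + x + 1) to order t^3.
5 t^{3} + 15 t^{2} x + t \left(15 x^{2} + 1\right) + 5 x^{3} + x + 1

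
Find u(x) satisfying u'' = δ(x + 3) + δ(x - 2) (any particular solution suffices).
\frac{|x + 3|}{2} + \frac{|x - 2|}{2}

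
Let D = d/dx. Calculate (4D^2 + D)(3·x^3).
9 x \left(x + 8\right)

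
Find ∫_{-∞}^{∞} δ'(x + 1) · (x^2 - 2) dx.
2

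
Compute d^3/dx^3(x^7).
210 x^{4}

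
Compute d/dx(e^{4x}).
4 e^{4 x}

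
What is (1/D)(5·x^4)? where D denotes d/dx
x^{5}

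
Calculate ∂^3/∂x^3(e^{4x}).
64 e^{4 x}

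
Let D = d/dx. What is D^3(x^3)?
6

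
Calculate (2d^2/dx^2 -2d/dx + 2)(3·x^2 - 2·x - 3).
6 x^{2} - 16 x + 10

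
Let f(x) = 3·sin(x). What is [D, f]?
3 \cos{\left(x \right)}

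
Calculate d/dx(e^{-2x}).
- 2 e^{- 2 x}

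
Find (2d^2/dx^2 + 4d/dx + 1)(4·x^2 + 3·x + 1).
4 x^{2} + 35 x + 29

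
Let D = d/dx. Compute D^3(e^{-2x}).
- 8 e^{- 2 x}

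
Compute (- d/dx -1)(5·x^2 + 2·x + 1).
- 5 x^{2} - 12 x - 3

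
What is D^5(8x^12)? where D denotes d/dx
760320 x^{7}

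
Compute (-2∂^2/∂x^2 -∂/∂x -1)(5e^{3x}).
- 110 e^{3 x}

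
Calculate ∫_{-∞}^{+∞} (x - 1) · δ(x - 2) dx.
1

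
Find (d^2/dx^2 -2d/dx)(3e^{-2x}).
24 e^{- 2 x}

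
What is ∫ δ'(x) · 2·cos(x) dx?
0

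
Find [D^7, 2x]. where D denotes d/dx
14D^{6}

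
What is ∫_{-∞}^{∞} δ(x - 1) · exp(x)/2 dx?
\frac{e}{2}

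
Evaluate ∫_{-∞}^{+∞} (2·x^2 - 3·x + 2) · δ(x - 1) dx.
1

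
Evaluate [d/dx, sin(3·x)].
3 \cos{\left(3 x \right)}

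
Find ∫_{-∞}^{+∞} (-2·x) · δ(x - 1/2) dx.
-1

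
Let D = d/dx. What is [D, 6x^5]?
30 x^{4}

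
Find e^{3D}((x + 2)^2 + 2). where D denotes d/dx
x^{2} + 10 x + 27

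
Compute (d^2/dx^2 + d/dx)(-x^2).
- 2 x - 2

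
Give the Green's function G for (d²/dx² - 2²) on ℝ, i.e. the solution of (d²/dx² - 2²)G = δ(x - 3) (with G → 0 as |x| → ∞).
-\frac{e^{-2|x - 3|}}{4}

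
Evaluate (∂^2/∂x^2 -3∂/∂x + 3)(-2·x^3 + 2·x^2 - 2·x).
- 6 x^{3} + 24 x^{2} - 30 x + 10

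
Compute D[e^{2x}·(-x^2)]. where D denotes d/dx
2 x \left(- x - 1\right) e^{2 x}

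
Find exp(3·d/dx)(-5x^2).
- 5 x^{2} - 30 x - 45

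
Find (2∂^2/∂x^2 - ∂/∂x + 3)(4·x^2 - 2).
12 x^{2} - 8 x + 10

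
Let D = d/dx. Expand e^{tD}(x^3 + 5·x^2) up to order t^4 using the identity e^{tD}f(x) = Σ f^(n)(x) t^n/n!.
t^{3} + t^{2} \left(3 x + 5\right) + t x \left(3 x + 10\right) + x^{3} + 5 x^{2}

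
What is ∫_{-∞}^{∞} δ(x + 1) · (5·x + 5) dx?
0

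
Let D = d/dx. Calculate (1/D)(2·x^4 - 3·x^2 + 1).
\frac{2 x^{5}}{5} - x^{3} + x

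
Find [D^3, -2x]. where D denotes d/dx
-6D^{2}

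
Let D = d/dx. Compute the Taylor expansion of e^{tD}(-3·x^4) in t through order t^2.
3 x^{2} \left(- 6 t^{2} - 4 t x - x^{2}\right)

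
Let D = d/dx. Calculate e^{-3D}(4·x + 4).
4 x - 8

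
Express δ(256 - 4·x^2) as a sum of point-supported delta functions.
\frac{\delta(x - 8) + \delta(x + 8)}{64}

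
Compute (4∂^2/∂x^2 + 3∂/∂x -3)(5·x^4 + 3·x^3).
3 x \left(- 5 x^{3} + 17 x^{2} + 89 x + 24\right)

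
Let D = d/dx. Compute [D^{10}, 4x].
40D^{9}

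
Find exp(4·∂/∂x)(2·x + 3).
2 x + 11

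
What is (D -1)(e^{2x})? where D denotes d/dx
e^{2 x}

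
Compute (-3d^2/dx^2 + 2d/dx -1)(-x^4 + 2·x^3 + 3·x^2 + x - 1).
x^{4} - 10 x^{3} + 45 x^{2} - 25 x - 15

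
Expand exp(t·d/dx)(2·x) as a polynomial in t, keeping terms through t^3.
2 t + 2 x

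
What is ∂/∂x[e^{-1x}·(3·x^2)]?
3 x \left(2 - x\right) e^{- x}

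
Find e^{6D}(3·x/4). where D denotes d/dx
\frac{3 x}{4} + \frac{9}{2}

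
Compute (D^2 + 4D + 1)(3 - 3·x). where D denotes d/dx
- 3 x - 9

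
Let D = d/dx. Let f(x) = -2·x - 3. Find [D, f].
-2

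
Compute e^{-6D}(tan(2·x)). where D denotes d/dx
\tan{\left(2 x - 12 \right)}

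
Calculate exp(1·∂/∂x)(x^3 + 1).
x^{3} + 3 x^{2} + 3 x + 2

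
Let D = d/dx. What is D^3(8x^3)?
48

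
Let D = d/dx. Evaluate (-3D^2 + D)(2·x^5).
10 x^{3} \left(x - 12\right)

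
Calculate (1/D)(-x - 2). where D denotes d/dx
- \frac{x^{2}}{2} - 2 x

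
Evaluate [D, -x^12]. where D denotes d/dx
- 12 x^{11}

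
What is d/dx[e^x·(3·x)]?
3 \left(x + 1\right) e^{x}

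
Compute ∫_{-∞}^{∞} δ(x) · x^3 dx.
0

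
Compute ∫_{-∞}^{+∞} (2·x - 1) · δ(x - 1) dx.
1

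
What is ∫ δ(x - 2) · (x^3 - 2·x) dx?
4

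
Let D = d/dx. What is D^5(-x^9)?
- 15120 x^{4}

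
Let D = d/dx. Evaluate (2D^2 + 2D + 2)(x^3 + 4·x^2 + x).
2 x^{3} + 14 x^{2} + 30 x + 18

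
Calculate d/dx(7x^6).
42 x^{5}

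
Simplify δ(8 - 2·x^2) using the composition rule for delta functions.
\frac{\delta(x - 2) + \delta(x + 2)}{8}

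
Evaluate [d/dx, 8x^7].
56 x^{6}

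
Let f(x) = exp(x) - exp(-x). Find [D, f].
2 \cosh{\left(x \right)}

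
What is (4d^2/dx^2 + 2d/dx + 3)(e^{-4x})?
59 e^{- 4 x}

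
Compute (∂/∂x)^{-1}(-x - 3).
- \frac{x^{2}}{2} - 3 x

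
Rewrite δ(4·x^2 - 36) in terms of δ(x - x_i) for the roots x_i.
\frac{\delta(x - 3) + \delta(x + 3)}{24}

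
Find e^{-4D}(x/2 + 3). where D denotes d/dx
\frac{x}{2} + 1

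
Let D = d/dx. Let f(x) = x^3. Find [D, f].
3 x^{2}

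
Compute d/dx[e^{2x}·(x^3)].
x^{2} \left(2 x + 3\right) e^{2 x}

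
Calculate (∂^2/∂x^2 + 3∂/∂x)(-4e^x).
- 16 e^{x}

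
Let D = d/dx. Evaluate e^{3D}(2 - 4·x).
- 4 x - 10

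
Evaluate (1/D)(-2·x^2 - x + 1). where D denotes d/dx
- \frac{2 x^{3}}{3} - \frac{x^{2}}{2} + x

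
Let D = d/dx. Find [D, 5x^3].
15 x^{2}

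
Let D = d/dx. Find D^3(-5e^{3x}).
- 135 e^{3 x}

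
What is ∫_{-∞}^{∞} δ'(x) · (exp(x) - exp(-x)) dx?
-2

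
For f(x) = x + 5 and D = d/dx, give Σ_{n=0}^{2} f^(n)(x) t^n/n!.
t + x + 5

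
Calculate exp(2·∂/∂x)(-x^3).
- x^{3} - 6 x^{2} - 12 x - 8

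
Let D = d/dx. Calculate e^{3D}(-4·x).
- 4 x - 12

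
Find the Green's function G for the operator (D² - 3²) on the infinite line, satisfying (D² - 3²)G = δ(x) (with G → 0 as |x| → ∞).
-\frac{e^{-3|x|}}{6}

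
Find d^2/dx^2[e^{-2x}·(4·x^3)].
8 x \left(2 x^{2} - 6 x + 3\right) e^{- 2 x}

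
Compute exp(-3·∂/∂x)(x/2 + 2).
\frac{x}{2} + \frac{1}{2}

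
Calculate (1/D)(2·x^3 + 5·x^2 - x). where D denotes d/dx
\frac{x^{4}}{2} + \frac{5 x^{3}}{3} - \frac{x^{2}}{2}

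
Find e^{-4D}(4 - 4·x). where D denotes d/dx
20 - 4 x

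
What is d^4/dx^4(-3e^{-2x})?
- 48 e^{- 2 x}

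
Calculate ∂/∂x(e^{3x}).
3 e^{3 x}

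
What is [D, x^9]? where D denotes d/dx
9 x^{8}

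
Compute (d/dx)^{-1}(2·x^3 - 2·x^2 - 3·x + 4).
\frac{x^{4}}{2} - \frac{2 x^{3}}{3} - \frac{3 x^{2}}{2} + 4 x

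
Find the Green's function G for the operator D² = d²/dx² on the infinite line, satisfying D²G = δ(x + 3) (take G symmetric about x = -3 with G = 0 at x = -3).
\frac{|x + 3|}{2}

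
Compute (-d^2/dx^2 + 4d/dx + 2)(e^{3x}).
5 e^{3 x}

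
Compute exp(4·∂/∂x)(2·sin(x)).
2 \sin{\left(x + 4 \right)}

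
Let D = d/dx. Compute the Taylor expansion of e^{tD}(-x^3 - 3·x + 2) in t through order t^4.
- t^{3} - 3 t^{2} x - 3 t \left(x^{2} + 1\right) - x^{3} - 3 x + 2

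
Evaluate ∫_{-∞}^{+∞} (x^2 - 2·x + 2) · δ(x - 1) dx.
1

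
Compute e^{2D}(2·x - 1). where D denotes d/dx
2 x + 3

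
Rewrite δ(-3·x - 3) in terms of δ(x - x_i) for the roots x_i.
\frac{\delta(x + 1)}{3}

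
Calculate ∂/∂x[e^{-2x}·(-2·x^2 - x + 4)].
\left(4 x^{2} - 2 x - 9\right) e^{- 2 x}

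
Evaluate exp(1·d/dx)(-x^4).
- x^{4} - 4 x^{3} - 6 x^{2} - 4 x - 1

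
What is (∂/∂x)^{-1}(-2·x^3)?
- \frac{x^{4}}{2}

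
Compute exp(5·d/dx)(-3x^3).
- 3 x^{3} - 45 x^{2} - 225 x - 375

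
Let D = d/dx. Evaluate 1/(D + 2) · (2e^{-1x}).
2 e^{- x}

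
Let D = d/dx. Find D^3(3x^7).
630 x^{4}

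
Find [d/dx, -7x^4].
- 28 x^{3}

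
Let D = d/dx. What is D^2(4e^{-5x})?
100 e^{- 5 x}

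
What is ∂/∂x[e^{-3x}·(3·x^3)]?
9 x^{2} \left(1 - x\right) e^{- 3 x}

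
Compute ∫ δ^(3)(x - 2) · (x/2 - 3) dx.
0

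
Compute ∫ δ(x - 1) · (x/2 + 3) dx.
\frac{7}{2}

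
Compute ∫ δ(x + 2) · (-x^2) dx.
-4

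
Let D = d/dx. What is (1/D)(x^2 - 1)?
\frac{x^{3}}{3} - x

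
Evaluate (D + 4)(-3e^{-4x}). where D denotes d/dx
0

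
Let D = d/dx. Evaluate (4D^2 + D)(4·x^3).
12 x \left(x + 8\right)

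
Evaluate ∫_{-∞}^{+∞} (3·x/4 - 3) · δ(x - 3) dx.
- \frac{3}{4}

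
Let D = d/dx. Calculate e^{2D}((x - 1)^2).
x^{2} + 2 x + 1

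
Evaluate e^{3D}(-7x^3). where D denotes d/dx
- 7 x^{3} - 63 x^{2} - 189 x - 189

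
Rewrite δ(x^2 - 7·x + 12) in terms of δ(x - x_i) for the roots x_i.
\frac{\delta(x - 4) + \delta(x - 3)}{1}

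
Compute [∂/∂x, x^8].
8 x^{7}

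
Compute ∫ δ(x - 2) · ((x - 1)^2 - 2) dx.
-1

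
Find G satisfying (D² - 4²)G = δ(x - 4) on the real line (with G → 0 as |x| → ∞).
-\frac{e^{-4|x - 4|}}{8}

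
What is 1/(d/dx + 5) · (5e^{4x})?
\frac{5 e^{4 x}}{9}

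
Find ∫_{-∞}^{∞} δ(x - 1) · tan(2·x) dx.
\tan{\left(2 \right)}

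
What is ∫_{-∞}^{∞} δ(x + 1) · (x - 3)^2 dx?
16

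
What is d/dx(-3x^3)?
- 9 x^{2}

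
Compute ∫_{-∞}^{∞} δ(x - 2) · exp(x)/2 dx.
\frac{e^{2}}{2}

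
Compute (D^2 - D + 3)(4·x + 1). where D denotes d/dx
12 x - 1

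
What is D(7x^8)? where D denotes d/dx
56 x^{7}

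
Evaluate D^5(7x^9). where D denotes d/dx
105840 x^{4}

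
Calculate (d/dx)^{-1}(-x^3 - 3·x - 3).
- \frac{x^{4}}{4} - \frac{3 x^{2}}{2} - 3 x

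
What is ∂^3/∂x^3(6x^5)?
360 x^{2}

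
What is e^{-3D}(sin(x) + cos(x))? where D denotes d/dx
\sqrt{2} \cos{\left(- x + \frac{\pi}{4} + 3 \right)}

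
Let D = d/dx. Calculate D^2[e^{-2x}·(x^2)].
2 \left(2 x^{2} - 4 x + 1\right) e^{- 2 x}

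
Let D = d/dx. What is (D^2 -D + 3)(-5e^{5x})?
- 115 e^{5 x}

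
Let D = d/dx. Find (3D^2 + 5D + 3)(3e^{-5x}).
159 e^{- 5 x}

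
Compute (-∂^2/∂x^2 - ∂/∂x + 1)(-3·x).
3 - 3 x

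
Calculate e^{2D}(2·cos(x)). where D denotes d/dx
2 \cos{\left(x + 2 \right)}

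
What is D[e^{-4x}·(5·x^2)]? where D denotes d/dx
10 x \left(1 - 2 x\right) e^{- 4 x}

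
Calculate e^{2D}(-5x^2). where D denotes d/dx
- 5 x^{2} - 20 x - 20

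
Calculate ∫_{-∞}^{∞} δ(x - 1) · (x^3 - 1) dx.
0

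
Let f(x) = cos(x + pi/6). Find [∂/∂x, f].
- \sin{\left(x + \frac{\pi}{6} \right)}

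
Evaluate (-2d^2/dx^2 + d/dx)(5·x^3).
15 x \left(x - 4\right)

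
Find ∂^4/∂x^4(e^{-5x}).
625 e^{- 5 x}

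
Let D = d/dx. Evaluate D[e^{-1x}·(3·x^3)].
3 x^{2} \left(3 - x\right) e^{- x}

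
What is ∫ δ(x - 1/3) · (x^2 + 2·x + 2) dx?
\frac{25}{9}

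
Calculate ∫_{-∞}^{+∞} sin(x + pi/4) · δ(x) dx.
\frac{\sqrt{2}}{2}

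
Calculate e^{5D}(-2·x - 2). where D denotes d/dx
- 2 x - 12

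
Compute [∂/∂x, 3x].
3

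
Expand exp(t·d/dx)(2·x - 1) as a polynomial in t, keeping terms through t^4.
2 t + 2 x - 1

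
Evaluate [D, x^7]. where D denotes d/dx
7 x^{6}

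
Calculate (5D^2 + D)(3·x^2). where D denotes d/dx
6 x + 30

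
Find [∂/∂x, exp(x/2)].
\frac{e^{\frac{x}{2}}}{2}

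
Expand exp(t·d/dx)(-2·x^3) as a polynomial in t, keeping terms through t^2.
2 x \left(- 3 t^{2} - 3 t x - x^{2}\right)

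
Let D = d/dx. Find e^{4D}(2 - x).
- x - 2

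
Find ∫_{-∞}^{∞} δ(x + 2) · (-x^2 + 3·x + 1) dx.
-9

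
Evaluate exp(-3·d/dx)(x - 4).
x - 7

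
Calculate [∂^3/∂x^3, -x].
-3\frac{d^{2}}{dx^{2}}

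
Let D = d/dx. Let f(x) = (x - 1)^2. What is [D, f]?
2 x - 2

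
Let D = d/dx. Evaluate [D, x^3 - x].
3 x^{2} - 1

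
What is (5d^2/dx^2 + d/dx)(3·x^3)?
9 x \left(x + 10\right)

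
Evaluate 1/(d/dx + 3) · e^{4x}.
\frac{e^{4 x}}{7}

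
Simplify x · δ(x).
0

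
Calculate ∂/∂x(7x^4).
28 x^{3}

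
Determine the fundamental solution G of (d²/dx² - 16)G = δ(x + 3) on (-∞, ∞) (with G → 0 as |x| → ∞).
-\frac{e^{-4|x + 3|}}{8}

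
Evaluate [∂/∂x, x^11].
11 x^{10}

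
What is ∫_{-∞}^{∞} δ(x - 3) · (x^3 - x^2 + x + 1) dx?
22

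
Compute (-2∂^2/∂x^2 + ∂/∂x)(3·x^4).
12 x^{2} \left(x - 6\right)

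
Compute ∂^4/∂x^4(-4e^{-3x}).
- 324 e^{- 3 x}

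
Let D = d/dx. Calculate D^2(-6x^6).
- 180 x^{4}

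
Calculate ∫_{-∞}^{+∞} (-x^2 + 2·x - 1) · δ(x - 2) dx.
-1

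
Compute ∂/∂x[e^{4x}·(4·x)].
\left(16 x + 4\right) e^{4 x}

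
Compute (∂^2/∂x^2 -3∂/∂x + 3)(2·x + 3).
6 x + 3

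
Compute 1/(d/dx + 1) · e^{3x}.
\frac{e^{3 x}}{4}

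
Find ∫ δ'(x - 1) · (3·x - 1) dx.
-3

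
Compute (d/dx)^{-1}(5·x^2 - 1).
\frac{5 x^{3}}{3} - x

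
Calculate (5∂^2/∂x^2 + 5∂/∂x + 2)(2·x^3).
2 x \left(2 x^{2} + 15 x + 30\right)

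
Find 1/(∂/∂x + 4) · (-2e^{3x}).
- \frac{2 e^{3 x}}{7}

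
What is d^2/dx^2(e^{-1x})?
e^{- x}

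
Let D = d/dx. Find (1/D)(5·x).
\frac{5 x^{2}}{2}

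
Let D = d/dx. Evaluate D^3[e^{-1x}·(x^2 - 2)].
\left(- x^{2} + 6 x - 4\right) e^{- x}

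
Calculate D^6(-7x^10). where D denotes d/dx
- 1058400 x^{4}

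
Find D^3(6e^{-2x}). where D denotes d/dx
- 48 e^{- 2 x}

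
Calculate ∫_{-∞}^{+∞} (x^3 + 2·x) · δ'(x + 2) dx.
-14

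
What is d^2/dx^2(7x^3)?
42 x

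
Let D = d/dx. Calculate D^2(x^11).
110 x^{9}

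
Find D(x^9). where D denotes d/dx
9 x^{8}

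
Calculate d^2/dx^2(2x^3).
12 x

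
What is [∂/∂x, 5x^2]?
10 x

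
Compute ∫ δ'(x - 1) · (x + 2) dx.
-1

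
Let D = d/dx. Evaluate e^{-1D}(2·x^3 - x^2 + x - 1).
2 x^{3} - 7 x^{2} + 9 x - 5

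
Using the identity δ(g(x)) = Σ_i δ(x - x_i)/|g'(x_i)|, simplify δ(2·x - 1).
\frac{\delta(x - 1/2)}{2}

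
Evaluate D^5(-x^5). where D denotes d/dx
-120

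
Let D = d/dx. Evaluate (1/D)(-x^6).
- \frac{x^{7}}{7}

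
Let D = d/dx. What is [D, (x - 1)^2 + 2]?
2 x - 2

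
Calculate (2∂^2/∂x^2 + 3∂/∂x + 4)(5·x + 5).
20 x + 35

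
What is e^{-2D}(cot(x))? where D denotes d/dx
\cot{\left(x - 2 \right)}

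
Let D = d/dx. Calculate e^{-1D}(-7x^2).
- 7 x^{2} + 14 x - 7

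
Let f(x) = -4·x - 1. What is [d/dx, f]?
-4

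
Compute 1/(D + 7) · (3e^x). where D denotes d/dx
\frac{3 e^{x}}{8}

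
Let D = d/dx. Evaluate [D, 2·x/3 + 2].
\frac{2}{3}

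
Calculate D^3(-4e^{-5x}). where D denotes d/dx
500 e^{- 5 x}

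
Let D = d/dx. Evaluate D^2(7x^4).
84 x^{2}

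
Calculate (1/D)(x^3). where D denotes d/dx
\frac{x^{4}}{4}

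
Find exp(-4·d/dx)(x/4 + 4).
\frac{x}{4} + 3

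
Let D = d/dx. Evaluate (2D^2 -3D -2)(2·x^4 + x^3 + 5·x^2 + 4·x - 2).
- 4 x^{4} - 26 x^{3} + 29 x^{2} - 26 x + 12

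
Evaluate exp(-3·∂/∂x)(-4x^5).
- 4 x^{5} + 60 x^{4} - 360 x^{3} + 1080 x^{2} - 1620 x + 972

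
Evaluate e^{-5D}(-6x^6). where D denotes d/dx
- 6 x^{6} + 180 x^{5} - 2250 x^{4} + 15000 x^{3} - 56250 x^{2} + 112500 x - 93750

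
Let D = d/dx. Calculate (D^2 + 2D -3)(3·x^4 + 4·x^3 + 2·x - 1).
- 9 x^{4} + 12 x^{3} + 60 x^{2} + 18 x + 7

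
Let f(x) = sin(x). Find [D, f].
\cos{\left(x \right)}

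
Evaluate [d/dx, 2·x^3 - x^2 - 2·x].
6 x^{2} - 2 x - 2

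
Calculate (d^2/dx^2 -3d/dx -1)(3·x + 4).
- 3 x - 13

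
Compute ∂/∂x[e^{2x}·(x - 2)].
\left(2 x - 3\right) e^{2 x}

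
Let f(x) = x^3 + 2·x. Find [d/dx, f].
3 x^{2} + 2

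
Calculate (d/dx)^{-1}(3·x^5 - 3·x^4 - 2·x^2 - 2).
\frac{x^{6}}{2} - \frac{3 x^{5}}{5} - \frac{2 x^{3}}{3} - 2 x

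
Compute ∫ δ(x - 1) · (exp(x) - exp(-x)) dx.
2 \sinh{\left(1 \right)}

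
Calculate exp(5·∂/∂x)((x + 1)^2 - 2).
x^{2} + 12 x + 34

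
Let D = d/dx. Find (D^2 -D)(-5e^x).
0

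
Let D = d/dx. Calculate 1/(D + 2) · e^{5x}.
\frac{e^{5 x}}{7}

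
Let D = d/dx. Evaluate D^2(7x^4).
84 x^{2}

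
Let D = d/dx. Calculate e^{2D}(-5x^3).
- 5 x^{3} - 30 x^{2} - 60 x - 40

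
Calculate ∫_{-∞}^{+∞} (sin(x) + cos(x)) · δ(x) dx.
1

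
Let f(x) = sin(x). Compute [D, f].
\cos{\left(x \right)}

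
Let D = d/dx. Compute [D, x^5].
5 x^{4}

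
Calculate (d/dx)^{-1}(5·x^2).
\frac{5 x^{3}}{3}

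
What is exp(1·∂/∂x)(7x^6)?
7 x^{6} + 42 x^{5} + 105 x^{4} + 140 x^{3} + 105 x^{2} + 42 x + 7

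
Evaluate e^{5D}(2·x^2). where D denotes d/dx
2 x^{2} + 20 x + 50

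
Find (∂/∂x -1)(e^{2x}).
e^{2 x}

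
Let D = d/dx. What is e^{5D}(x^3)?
x^{3} + 15 x^{2} + 75 x + 125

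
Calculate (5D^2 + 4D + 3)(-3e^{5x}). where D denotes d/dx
- 444 e^{5 x}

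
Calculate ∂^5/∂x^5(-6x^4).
0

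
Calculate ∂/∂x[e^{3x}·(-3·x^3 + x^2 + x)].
\left(- 9 x^{3} - 6 x^{2} + 5 x + 1\right) e^{3 x}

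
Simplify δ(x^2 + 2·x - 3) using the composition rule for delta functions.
\frac{\delta(x - 1) + \delta(x + 3)}{4}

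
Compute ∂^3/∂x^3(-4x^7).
- 840 x^{4}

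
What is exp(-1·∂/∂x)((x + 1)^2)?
x^{2}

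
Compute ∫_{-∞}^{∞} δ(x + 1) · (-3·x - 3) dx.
0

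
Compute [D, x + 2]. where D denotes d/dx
1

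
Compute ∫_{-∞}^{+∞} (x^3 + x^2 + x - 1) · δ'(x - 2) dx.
-17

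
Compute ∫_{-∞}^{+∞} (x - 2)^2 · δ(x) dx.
4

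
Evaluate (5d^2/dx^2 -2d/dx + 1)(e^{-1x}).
8 e^{- x}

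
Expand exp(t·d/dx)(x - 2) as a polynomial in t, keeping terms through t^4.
t + x - 2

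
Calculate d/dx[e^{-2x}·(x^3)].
x^{2} \left(3 - 2 x\right) e^{- 2 x}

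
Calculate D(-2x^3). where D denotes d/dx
- 6 x^{2}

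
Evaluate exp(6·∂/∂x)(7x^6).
7 x^{6} + 252 x^{5} + 3780 x^{4} + 30240 x^{3} + 136080 x^{2} + 326592 x + 326592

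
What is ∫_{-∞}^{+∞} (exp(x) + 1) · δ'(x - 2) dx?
- e^{2}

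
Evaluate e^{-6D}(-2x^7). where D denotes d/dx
- 2 x^{7} + 84 x^{6} - 1512 x^{5} + 15120 x^{4} - 90720 x^{3} + 326592 x^{2} - 653184 x + 559872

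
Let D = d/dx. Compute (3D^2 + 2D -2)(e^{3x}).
31 e^{3 x}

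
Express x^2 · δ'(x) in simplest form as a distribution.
0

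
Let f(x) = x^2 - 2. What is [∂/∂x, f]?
2 x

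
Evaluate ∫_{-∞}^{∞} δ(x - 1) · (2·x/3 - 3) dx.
- \frac{7}{3}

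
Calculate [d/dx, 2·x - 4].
2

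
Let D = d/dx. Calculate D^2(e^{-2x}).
4 e^{- 2 x}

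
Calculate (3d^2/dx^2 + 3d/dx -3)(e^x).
3 e^{x}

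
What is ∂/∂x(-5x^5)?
- 25 x^{4}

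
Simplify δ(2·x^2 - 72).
\frac{\delta(x - 6) + \delta(x + 6)}{24}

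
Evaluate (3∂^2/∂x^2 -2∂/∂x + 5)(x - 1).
5 x - 7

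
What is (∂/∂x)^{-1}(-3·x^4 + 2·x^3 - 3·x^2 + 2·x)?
- \frac{3 x^{5}}{5} + \frac{x^{4}}{2} - x^{3} + x^{2}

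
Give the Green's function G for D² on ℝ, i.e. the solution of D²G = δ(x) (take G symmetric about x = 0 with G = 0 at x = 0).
\frac{|x|}{2}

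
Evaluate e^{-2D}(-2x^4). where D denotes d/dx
- 2 x^{4} + 16 x^{3} - 48 x^{2} + 64 x - 32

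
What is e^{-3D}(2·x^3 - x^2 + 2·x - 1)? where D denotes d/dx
2 x^{3} - 19 x^{2} + 62 x - 70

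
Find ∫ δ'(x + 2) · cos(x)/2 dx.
- \frac{\sin{\left(2 \right)}}{2}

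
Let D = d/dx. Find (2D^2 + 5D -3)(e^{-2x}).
- 5 e^{- 2 x}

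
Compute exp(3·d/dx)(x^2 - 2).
x^{2} + 6 x + 7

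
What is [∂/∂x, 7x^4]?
28 x^{3}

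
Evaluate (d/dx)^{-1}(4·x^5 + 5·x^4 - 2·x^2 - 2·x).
\frac{2 x^{6}}{3} + x^{5} - \frac{2 x^{3}}{3} - x^{2}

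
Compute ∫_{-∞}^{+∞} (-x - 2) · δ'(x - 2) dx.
1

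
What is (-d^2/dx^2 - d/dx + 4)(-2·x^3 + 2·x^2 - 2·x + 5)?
- 8 x^{3} + 14 x^{2} + 18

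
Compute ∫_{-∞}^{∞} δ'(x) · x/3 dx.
- \frac{1}{3}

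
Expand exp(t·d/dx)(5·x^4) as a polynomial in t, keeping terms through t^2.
5 x^{2} \left(6 t^{2} + 4 t x + x^{2}\right)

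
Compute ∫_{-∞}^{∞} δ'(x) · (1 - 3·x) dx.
3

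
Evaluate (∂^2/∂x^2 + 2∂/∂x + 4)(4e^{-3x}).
28 e^{- 3 x}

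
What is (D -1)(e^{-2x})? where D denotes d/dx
- 3 e^{- 2 x}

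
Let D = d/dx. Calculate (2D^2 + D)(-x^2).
- 2 x - 4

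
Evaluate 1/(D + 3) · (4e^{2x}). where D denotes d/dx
\frac{4 e^{2 x}}{5}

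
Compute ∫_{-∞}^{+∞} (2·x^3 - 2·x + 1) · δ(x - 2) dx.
13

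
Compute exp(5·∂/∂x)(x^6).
x^{6} + 30 x^{5} + 375 x^{4} + 2500 x^{3} + 9375 x^{2} + 18750 x + 15625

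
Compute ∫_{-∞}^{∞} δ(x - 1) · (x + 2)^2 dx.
9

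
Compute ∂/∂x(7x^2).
14 x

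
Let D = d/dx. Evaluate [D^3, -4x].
-12D^{2}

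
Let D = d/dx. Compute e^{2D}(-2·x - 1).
- 2 x - 5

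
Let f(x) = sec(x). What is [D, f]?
\tan{\left(x \right)} \sec{\left(x \right)}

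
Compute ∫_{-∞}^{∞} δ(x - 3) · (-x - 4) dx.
-7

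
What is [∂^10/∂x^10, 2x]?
20\frac{d^{9}}{dx^{9}}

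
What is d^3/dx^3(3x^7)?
630 x^{4}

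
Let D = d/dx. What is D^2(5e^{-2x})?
20 e^{- 2 x}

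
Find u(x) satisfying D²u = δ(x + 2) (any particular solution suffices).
\frac{|x + 2|}{2}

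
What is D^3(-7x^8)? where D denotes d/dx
- 2352 x^{5}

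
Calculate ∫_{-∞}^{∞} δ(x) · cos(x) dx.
1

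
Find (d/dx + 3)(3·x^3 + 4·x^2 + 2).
9 x^{3} + 21 x^{2} + 8 x + 6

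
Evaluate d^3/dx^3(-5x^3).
-30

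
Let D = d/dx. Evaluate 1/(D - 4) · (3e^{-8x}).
- \frac{e^{- 8 x}}{4}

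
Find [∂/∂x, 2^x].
2^{x} \log{\left(2 \right)}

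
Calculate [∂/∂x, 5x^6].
30 x^{5}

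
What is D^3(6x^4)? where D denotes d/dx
144 x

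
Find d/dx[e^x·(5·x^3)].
5 x^{2} \left(x + 3\right) e^{x}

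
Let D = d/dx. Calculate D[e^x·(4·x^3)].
4 x^{2} \left(x + 3\right) e^{x}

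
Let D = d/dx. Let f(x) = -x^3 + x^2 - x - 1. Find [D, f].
- 3 x^{2} + 2 x - 1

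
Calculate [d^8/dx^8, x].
8\frac{d^{7}}{dx^{7}}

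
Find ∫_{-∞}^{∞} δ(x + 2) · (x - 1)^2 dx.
9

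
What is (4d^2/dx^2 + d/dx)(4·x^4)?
16 x^{2} \left(x + 12\right)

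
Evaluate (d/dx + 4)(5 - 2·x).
18 - 8 x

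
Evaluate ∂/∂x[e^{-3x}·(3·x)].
3 \left(1 - 3 x\right) e^{- 3 x}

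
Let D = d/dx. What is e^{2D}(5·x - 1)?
5 x + 9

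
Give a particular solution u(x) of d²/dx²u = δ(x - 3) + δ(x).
\frac{|x - 3|}{2} + \frac{|x|}{2}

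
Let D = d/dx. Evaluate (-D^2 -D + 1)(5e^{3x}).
- 55 e^{3 x}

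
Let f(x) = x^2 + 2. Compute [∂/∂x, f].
2 x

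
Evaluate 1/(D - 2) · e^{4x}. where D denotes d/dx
\frac{e^{4 x}}{2}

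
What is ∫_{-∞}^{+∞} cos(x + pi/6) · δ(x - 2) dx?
\cos{\left(\frac{\pi}{6} + 2 \right)}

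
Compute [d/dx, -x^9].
- 9 x^{8}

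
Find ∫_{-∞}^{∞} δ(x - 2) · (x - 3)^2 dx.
1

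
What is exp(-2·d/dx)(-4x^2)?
- 4 x^{2} + 16 x - 16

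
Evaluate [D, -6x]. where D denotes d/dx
-6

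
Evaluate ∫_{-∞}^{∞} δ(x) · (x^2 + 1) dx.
1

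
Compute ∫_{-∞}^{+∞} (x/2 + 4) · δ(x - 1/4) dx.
\frac{33}{8}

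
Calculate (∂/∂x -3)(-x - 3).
3 x + 8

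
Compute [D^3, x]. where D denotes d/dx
3D^{2}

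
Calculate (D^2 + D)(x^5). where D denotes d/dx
5 x^{3} \left(x + 4\right)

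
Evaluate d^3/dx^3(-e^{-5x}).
125 e^{- 5 x}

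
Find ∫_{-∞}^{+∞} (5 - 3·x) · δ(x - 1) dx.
2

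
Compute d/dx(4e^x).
4 e^{x}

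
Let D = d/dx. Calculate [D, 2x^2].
4 x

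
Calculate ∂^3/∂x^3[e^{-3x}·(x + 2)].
27 \left(- x - 1\right) e^{- 3 x}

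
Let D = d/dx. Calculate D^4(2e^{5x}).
1250 e^{5 x}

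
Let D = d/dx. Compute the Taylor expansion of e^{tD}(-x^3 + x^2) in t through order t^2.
t^{2} \left(1 - 3 x\right) - t x \left(3 x - 2\right) - x^{3} + x^{2}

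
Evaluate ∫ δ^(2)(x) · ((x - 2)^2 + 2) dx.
2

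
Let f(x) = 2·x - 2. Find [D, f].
2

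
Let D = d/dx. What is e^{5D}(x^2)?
x^{2} + 10 x + 25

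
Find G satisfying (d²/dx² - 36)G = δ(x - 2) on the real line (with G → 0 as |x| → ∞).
-\frac{e^{-6|x - 2|}}{12}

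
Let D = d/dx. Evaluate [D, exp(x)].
e^{x}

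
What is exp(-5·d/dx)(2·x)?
2 x - 10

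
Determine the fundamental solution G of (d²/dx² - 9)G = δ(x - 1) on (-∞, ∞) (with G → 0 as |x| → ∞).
-\frac{e^{-3|x - 1|}}{6}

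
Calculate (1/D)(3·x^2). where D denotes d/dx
x^{3}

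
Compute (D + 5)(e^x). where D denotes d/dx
6 e^{x}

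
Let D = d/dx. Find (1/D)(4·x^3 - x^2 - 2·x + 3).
x^{4} - \frac{x^{3}}{3} - x^{2} + 3 x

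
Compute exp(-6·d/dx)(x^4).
x^{4} - 24 x^{3} + 216 x^{2} - 864 x + 1296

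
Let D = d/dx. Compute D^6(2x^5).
0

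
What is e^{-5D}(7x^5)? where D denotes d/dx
7 x^{5} - 175 x^{4} + 1750 x^{3} - 8750 x^{2} + 21875 x - 21875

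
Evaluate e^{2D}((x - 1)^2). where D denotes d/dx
x^{2} + 2 x + 1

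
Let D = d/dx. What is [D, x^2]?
2 x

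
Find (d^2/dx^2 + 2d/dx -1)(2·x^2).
- 2 x^{2} + 8 x + 4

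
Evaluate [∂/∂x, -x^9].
- 9 x^{8}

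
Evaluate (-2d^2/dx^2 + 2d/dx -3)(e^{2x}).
- 7 e^{2 x}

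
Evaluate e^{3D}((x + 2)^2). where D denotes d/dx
x^{2} + 10 x + 25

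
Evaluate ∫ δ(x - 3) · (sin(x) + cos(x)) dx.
\cos{\left(3 \right)} + \sin{\left(3 \right)}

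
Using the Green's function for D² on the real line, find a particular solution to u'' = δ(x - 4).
\frac{|x - 4|}{2}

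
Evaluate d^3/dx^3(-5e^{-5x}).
625 e^{- 5 x}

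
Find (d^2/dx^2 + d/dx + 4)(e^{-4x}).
16 e^{- 4 x}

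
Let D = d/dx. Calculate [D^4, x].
4D^{3}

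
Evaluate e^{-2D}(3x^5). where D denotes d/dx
3 x^{5} - 30 x^{4} + 120 x^{3} - 240 x^{2} + 240 x - 96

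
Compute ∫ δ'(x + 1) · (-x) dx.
1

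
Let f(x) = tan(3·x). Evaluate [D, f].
\frac{3}{\cos^{2}{\left(3 x \right)}}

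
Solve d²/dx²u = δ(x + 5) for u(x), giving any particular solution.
\frac{|x + 5|}{2}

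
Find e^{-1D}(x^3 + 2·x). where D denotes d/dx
x^{3} - 3 x^{2} + 5 x - 3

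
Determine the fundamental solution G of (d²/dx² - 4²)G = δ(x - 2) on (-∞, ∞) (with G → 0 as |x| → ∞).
-\frac{e^{-4|x - 2|}}{8}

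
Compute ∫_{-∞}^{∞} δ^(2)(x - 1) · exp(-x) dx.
e^{-1}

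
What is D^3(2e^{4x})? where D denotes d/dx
128 e^{4 x}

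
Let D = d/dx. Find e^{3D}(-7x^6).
- 7 x^{6} - 126 x^{5} - 945 x^{4} - 3780 x^{3} - 8505 x^{2} - 10206 x - 5103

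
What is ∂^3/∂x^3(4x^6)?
480 x^{3}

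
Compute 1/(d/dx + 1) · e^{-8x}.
- \frac{e^{- 8 x}}{7}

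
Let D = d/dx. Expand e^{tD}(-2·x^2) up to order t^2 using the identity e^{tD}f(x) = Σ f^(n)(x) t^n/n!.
- 2 t^{2} - 4 t x - 2 x^{2}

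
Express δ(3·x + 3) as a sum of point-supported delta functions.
\frac{\delta(x + 1)}{3}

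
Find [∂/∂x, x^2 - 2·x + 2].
2 x - 2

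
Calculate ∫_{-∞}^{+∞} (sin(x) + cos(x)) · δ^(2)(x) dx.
-1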